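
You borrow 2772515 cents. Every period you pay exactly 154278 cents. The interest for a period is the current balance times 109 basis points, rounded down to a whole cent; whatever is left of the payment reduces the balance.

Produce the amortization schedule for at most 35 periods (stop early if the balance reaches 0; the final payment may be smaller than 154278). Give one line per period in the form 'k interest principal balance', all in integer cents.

1. interest=⌊2772515·109/10000⌋=30220; principal=154278-30220=124058; balance=2772515-124058=2648457
2. interest=⌊2648457·109/10000⌋=28868; principal=154278-28868=125410; balance=2648457-125410=2523047
3. interest=⌊2523047·109/10000⌋=27501; principal=154278-27501=126777; balance=2523047-126777=2396270
4. interest=⌊2396270·109/10000⌋=26119; principal=154278-26119=128159; balance=2396270-128159=2268111
5. interest=⌊2268111·109/10000⌋=24722; principal=154278-24722=129556; balance=2268111-129556=2138555
6. interest=⌊2138555·109/10000⌋=23310; principal=154278-23310=130968; balance=2138555-130968=2007587
7. interest=⌊2007587·109/10000⌋=21882; principal=154278-21882=132396; balance=2007587-132396=1875191
8. interest=⌊1875191·109/10000⌋=20439; principal=154278-20439=133839; balance=1875191-133839=1741352
9. interest=⌊1741352·109/10000⌋=18980; principal=154278-18980=135298; balance=1741352-135298=1606054
10. interest=⌊1606054·109/10000⌋=17505; principal=154278-17505=136773; balance=1606054-136773=1469281
11. interest=⌊1469281·109/10000⌋=16015; principal=154278-16015=138263; balance=1469281-138263=1331018
12. interest=⌊1331018·109/10000⌋=14508; principal=154278-14508=139770; balance=1331018-139770=1191248
13. interest=⌊1191248·109/10000⌋=12984; principal=154278-12984=141294; balance=1191248-141294=1049954
14. interest=⌊1049954·109/10000⌋=11444; principal=154278-11444=142834; balance=1049954-142834=907120
15. interest=⌊907120·109/10000⌋=9887; principal=154278-9887=144391; balance=907120-144391=762729
16. interest=⌊762729·109/10000⌋=8313; principal=154278-8313=145965; balance=762729-145965=616764
17. interest=⌊616764·109/10000⌋=6722; principal=154278-6722=147556; balance=616764-147556=469208
18. interest=⌊469208·109/10000⌋=5114; principal=154278-5114=149164; balance=469208-149164=320044
19. interest=⌊320044·109/10000⌋=3488; principal=154278-3488=150790; balance=320044-150790=169254
20. interest=⌊169254·109/10000⌋=1844; principal=154278-1844=152434; balance=169254-152434=16820
21. interest=⌊16820·109/10000⌋=183; principal=min(154278-183,16820)=16820; balance=16820-16820=0

1 30220 124058 2648457
2 28868 125410 2523047
3 27501 126777 2396270
4 26119 128159 2268111
5 24722 129556 2138555
6 23310 130968 2007587
7 21882 132396 1875191
8 20439 133839 1741352
9 18980 135298 1606054
10 17505 136773 1469281
11 16015 138263 1331018
12 14508 139770 1191248
13 12984 141294 1049954
14 11444 142834 907120
15 9887 144391 762729
16 8313 145965 616764
17 6722 147556 469208
18 5114 149164 320044
19 3488 150790 169254
20 1844 152434 16820
21 183 16820 0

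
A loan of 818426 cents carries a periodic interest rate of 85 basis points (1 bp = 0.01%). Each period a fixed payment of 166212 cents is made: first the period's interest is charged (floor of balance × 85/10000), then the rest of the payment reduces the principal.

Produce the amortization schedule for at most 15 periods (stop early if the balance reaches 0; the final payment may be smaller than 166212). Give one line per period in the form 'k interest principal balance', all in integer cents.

1 6956 159256 659170
2 5602 160610 498560
3 4237 161975 336585
4 2860 163352 173233
5 1472 164740 8493
6 72 8493 0

1. interest=⌊818426·85/10000⌋=6956; principal=166212-6956=159256; balance=818426-159256=659170
2. interest=⌊659170·85/10000⌋=5602; principal=166212-5602=160610; balance=659170-160610=498560
3. interest=⌊498560·85/10000⌋=4237; principal=166212-4237=161975; balance=498560-161975=336585
4. interest=⌊336585·85/10000⌋=2860; principal=166212-2860=163352; balance=336585-163352=173233
5. interest=⌊173233·85/10000⌋=1472; principal=166212-1472=164740; balance=173233-164740=8493
6. interest=⌊8493·85/10000⌋=72; principal=min(166212-72,8493)=8493; balance=8493-8493=0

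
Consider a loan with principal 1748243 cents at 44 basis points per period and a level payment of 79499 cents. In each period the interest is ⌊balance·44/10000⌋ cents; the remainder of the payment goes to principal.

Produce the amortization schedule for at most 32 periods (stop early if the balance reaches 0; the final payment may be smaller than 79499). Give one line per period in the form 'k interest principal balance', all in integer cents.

1 7692 71807 1676436
2 7376 72123 1604313
3 7058 72441 1531872
4 6740 72759 1459113
5 6420 73079 1386034
6 6098 73401 1312633
7 5775 73724 1238909
8 5451 74048 1164861
9 5125 74374 1090487
10 4798 74701 1015786
11 4469 75030 940756
12 4139 75360 865396
13 3807 75692 789704
14 3474 76025 713679
15 3140 76359 637320
16 2804 76695 560625
17 2466 77033 483592
18 2127 77372 406220
19 1787 77712 328508
20 1445 78054 250454
21 1101 78398 172056
22 757 78742 93314
23 410 79089 14225
24 62 14225 0

1. interest=⌊1748243·44/10000⌋=7692; principal=79499-7692=71807; balance=1748243-71807=1676436
2. interest=⌊1676436·44/10000⌋=7376; principal=79499-7376=72123; balance=1676436-72123=1604313
3. interest=⌊1604313·44/10000⌋=7058; principal=79499-7058=72441; balance=1604313-72441=1531872
4. interest=⌊1531872·44/10000⌋=6740; principal=79499-6740=72759; balance=1531872-72759=1459113
5. interest=⌊1459113·44/10000⌋=6420; principal=79499-6420=73079; balance=1459113-73079=1386034
6. interest=⌊1386034·44/10000⌋=6098; principal=79499-6098=73401; balance=1386034-73401=1312633
7. interest=⌊1312633·44/10000⌋=5775; principal=79499-5775=73724; balance=1312633-73724=1238909
8. interest=⌊1238909·44/10000⌋=5451; principal=79499-5451=74048; balance=1238909-74048=1164861
9. interest=⌊1164861·44/10000⌋=5125; principal=79499-5125=74374; balance=1164861-74374=1090487
10. interest=⌊1090487·44/10000⌋=4798; principal=79499-4798=74701; balance=1090487-74701=1015786
11. interest=⌊1015786·44/10000⌋=4469; principal=79499-4469=75030; balance=1015786-75030=940756
12. interest=⌊940756·44/10000⌋=4139; principal=79499-4139=75360; balance=940756-75360=865396
13. interest=⌊865396·44/10000⌋=3807; principal=79499-3807=75692; balance=865396-75692=789704
14. interest=⌊789704·44/10000⌋=3474; principal=79499-3474=76025; balance=789704-76025=713679
15. interest=⌊713679·44/10000⌋=3140; principal=79499-3140=76359; balance=713679-76359=637320
16. interest=⌊637320·44/10000⌋=2804; principal=79499-2804=76695; balance=637320-76695=560625
17. interest=⌊560625·44/10000⌋=2466; principal=79499-2466=77033; balance=560625-77033=483592
18. interest=⌊483592·44/10000⌋=2127; principal=79499-2127=77372; balance=483592-77372=406220
19. interest=⌊406220·44/10000⌋=1787; principal=79499-1787=77712; balance=406220-77712=328508
20. interest=⌊328508·44/10000⌋=1445; principal=79499-1445=78054; balance=328508-78054=250454
21. interest=⌊250454·44/10000⌋=1101; principal=79499-1101=78398; balance=250454-78398=172056
22. interest=⌊172056·44/10000⌋=757; principal=79499-757=78742; balance=172056-78742=93314
23. interest=⌊93314·44/10000⌋=410; principal=79499-410=79089; balance=93314-79089=14225
24. interest=⌊14225·44/10000⌋=62; principal=min(79499-62,14225)=14225; balance=14225-14225=0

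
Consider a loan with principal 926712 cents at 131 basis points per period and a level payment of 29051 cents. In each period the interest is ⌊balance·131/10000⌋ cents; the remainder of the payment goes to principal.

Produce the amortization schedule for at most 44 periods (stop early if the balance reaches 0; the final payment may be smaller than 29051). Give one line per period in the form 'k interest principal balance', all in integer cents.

1 12139 16912 909800
2 11918 17133 892667
3 11693 17358 875309
4 11466 17585 857724
5 11236 17815 839909
6 11002 18049 821860
7 10766 18285 803575
8 10526 18525 785050
9 10284 18767 766283
10 10038 19013 747270
11 9789 19262 728008
12 9536 19515 708493
13 9281 19770 688723
14 9022 20029 668694
15 8759 20292 648402
16 8494 20557 627845
17 8224 20827 607018
18 7951 21100 585918
19 7675 21376 564542
20 7395 21656 542886
21 7111 21940 520946
22 6824 22227 498719
23 6533 22518 476201
24 6238 22813 453388
25 5939 23112 430276
26 5636 23415 406861
27 5329 23722 383139
28 5019 24032 359107
29 4704 24347 334760
30 4385 24666 310094
31 4062 24989 285105
32 3734 25317 259788
33 3403 25648 234140
34 3067 25984 208156
35 2726 26325 181831
36 2381 26670 155161
37 2032 27019 128142
38 1678 27373 100769
39 1320 27731 73038
40 956 28095 44943
41 588 28463 16480
42 215 16480 0

1. interest=⌊926712·131/10000⌋=12139; principal=29051-12139=16912; balance=926712-16912=909800
2. interest=⌊909800·131/10000⌋=11918; principal=29051-11918=17133; balance=909800-17133=892667
3. interest=⌊892667·131/10000⌋=11693; principal=29051-11693=17358; balance=892667-17358=875309
4. interest=⌊875309·131/10000⌋=11466; principal=29051-11466=17585; balance=875309-17585=857724
5. interest=⌊857724·131/10000⌋=11236; principal=29051-11236=17815; balance=857724-17815=839909
6. interest=⌊839909·131/10000⌋=11002; principal=29051-11002=18049; balance=839909-18049=821860
7. interest=⌊821860·131/10000⌋=10766; principal=29051-10766=18285; balance=821860-18285=803575
8. interest=⌊803575·131/10000⌋=10526; principal=29051-10526=18525; balance=803575-18525=785050
9. interest=⌊785050·131/10000⌋=10284; principal=29051-10284=18767; balance=785050-18767=766283
10. interest=⌊766283·131/10000⌋=10038; principal=29051-10038=19013; balance=766283-19013=747270
11. interest=⌊747270·131/10000⌋=9789; principal=29051-9789=19262; balance=747270-19262=728008
12. interest=⌊728008·131/10000⌋=9536; principal=29051-9536=19515; balance=728008-19515=708493
13. interest=⌊708493·131/10000⌋=9281; principal=29051-9281=19770; balance=708493-19770=688723
14. interest=⌊688723·131/10000⌋=9022; principal=29051-9022=20029; balance=688723-20029=668694
15. interest=⌊668694·131/10000⌋=8759; principal=29051-8759=20292; balance=668694-20292=648402
16. interest=⌊648402·131/10000⌋=8494; principal=29051-8494=20557; balance=648402-20557=627845
17. interest=⌊627845·131/10000⌋=8224; principal=29051-8224=20827; balance=627845-20827=607018
18. interest=⌊607018·131/10000⌋=7951; principal=29051-7951=21100; balance=607018-21100=585918
19. interest=⌊585918·131/10000⌋=7675; principal=29051-7675=21376; balance=585918-21376=564542
20. interest=⌊564542·131/10000⌋=7395; principal=29051-7395=21656; balance=564542-21656=542886
21. interest=⌊542886·131/10000⌋=7111; principal=29051-7111=21940; balance=542886-21940=520946
22. interest=⌊520946·131/10000⌋=6824; principal=29051-6824=22227; balance=520946-22227=498719
23. interest=⌊498719·131/10000⌋=6533; principal=29051-6533=22518; balance=498719-22518=476201
24. interest=⌊476201·131/10000⌋=6238; principal=29051-6238=22813; balance=476201-22813=453388
25. interest=⌊453388·131/10000⌋=5939; principal=29051-5939=23112; balance=453388-23112=430276
26. interest=⌊430276·131/10000⌋=5636; principal=29051-5636=23415; balance=430276-23415=406861
27. interest=⌊406861·131/10000⌋=5329; principal=29051-5329=23722; balance=406861-23722=383139
28. interest=⌊383139·131/10000⌋=5019; principal=29051-5019=24032; balance=383139-24032=359107
29. interest=⌊359107·131/10000⌋=4704; principal=29051-4704=24347; balance=359107-24347=334760
30. interest=⌊334760·131/10000⌋=4385; principal=29051-4385=24666; balance=334760-24666=310094
31. interest=⌊310094·131/10000⌋=4062; principal=29051-4062=24989; balance=310094-24989=285105
32. interest=⌊285105·131/10000⌋=3734; principal=29051-3734=25317; balance=285105-25317=259788
33. interest=⌊259788·131/10000⌋=3403; principal=29051-3403=25648; balance=259788-25648=234140
34. interest=⌊234140·131/10000⌋=3067; principal=29051-3067=25984; balance=234140-25984=208156
35. interest=⌊208156·131/10000⌋=2726; principal=29051-2726=26325; balance=208156-26325=181831
36. interest=⌊181831·131/10000⌋=2381; principal=29051-2381=26670; balance=181831-26670=155161
37. interest=⌊155161·131/10000⌋=2032; principal=29051-2032=27019; balance=155161-27019=128142
38. interest=⌊128142·131/10000⌋=1678; principal=29051-1678=27373; balance=128142-27373=100769
39. interest=⌊100769·131/10000⌋=1320; principal=29051-1320=27731; balance=100769-27731=73038
40. interest=⌊73038·131/10000⌋=956; principal=29051-956=28095; balance=73038-28095=44943
41. interest=⌊44943·131/10000⌋=588; principal=29051-588=28463; balance=44943-28463=16480
42. interest=⌊16480·131/10000⌋=215; principal=min(29051-215,16480)=16480; balance=16480-16480=0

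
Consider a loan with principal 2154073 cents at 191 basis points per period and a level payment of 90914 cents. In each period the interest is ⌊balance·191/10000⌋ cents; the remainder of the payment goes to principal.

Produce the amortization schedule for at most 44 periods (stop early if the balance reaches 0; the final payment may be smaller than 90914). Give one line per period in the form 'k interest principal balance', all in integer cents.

1. interest=⌊2154073·191/10000⌋=41142; principal=90914-41142=49772; balance=2154073-49772=2104301
2. interest=⌊2104301·191/10000⌋=40192; principal=90914-40192=50722; balance=2104301-50722=2053579
3. interest=⌊2053579·191/10000⌋=39223; principal=90914-39223=51691; balance=2053579-51691=2001888
4. interest=⌊2001888·191/10000⌋=38236; principal=90914-38236=52678; balance=2001888-52678=1949210
5. interest=⌊1949210·191/10000⌋=37229; principal=90914-37229=53685; balance=1949210-53685=1895525
6. interest=⌊1895525·191/10000⌋=36204; principal=90914-36204=54710; balance=1895525-54710=1840815
7. interest=⌊1840815·191/10000⌋=35159; principal=90914-35159=55755; balance=1840815-55755=1785060
8. interest=⌊1785060·191/10000⌋=34094; principal=90914-34094=56820; balance=1785060-56820=1728240
9. interest=⌊1728240·191/10000⌋=33009; principal=90914-33009=57905; balance=1728240-57905=1670335
10. interest=⌊1670335·191/10000⌋=31903; principal=90914-31903=59011; balance=1670335-59011=1611324
11. interest=⌊1611324·191/10000⌋=30776; principal=90914-30776=60138; balance=1611324-60138=1551186
12. interest=⌊1551186·191/10000⌋=29627; principal=90914-29627=61287; balance=1551186-61287=1489899
13. interest=⌊1489899·191/10000⌋=28457; principal=90914-28457=62457; balance=1489899-62457=1427442
14. interest=⌊1427442·191/10000⌋=27264; principal=90914-27264=63650; balance=1427442-63650=1363792
15. interest=⌊1363792·191/10000⌋=26048; principal=90914-26048=64866; balance=1363792-64866=1298926
16. interest=⌊1298926·191/10000⌋=24809; principal=90914-24809=66105; balance=1298926-66105=1232821
17. interest=⌊1232821·191/10000⌋=23546; principal=90914-23546=67368; balance=1232821-67368=1165453
18. interest=⌊1165453·191/10000⌋=22260; principal=90914-22260=68654; balance=1165453-68654=1096799
19. interest=⌊1096799·191/10000⌋=20948; principal=90914-20948=69966; balance=1096799-69966=1026833
20. interest=⌊1026833·191/10000⌋=19612; principal=90914-19612=71302; balance=1026833-71302=955531
21. interest=⌊955531·191/10000⌋=18250; principal=90914-18250=72664; balance=955531-72664=882867
22. interest=⌊882867·191/10000⌋=16862; principal=90914-16862=74052; balance=882867-74052=808815
23. interest=⌊808815·191/10000⌋=15448; principal=90914-15448=75466; balance=808815-75466=733349
24. interest=⌊733349·191/10000⌋=14006; principal=90914-14006=76908; balance=733349-76908=656441
25. interest=⌊656441·191/10000⌋=12538; principal=90914-12538=78376; balance=656441-78376=578065
26. interest=⌊578065·191/10000⌋=11041; principal=90914-11041=79873; balance=578065-79873=498192
27. interest=⌊498192·191/10000⌋=9515; principal=90914-9515=81399; balance=498192-81399=416793
28. interest=⌊416793·191/10000⌋=7960; principal=90914-7960=82954; balance=416793-82954=333839
29. interest=⌊333839·191/10000⌋=6376; principal=90914-6376=84538; balance=333839-84538=249301
30. interest=⌊249301·191/10000⌋=4761; principal=90914-4761=86153; balance=249301-86153=163148
31. interest=⌊163148·191/10000⌋=3116; principal=90914-3116=87798; balance=163148-87798=75350
32. interest=⌊75350·191/10000⌋=1439; principal=min(90914-1439,75350)=75350; balance=75350-75350=0

1 41142 49772 2104301
2 40192 50722 2053579
3 39223 51691 2001888
4 38236 52678 1949210
5 37229 53685 1895525
6 36204 54710 1840815
7 35159 55755 1785060
8 34094 56820 1728240
9 33009 57905 1670335
10 31903 59011 1611324
11 30776 60138 1551186
12 29627 61287 1489899
13 28457 62457 1427442
14 27264 63650 1363792
15 26048 64866 1298926
16 24809 66105 1232821
17 23546 67368 1165453
18 22260 68654 1096799
19 20948 69966 1026833
20 19612 71302 955531
21 18250 72664 882867
22 16862 74052 808815
23 15448 75466 733349
24 14006 76908 656441
25 12538 78376 578065
26 11041 79873 498192
27 9515 81399 416793
28 7960 82954 333839
29 6376 84538 249301
30 4761 86153 163148
31 3116 87798 75350
32 1439 75350 0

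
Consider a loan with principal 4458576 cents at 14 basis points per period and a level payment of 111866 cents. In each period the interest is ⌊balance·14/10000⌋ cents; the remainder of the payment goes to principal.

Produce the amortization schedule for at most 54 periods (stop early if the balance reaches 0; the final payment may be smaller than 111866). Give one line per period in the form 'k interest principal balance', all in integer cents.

1. interest=⌊4458576·14/10000⌋=6242; principal=111866-6242=105624; balance=4458576-105624=4352952
2. interest=⌊4352952·14/10000⌋=6094; principal=111866-6094=105772; balance=4352952-105772=4247180
3. interest=⌊4247180·14/10000⌋=5946; principal=111866-5946=105920; balance=4247180-105920=4141260
4. interest=⌊4141260·14/10000⌋=5797; principal=111866-5797=106069; balance=4141260-106069=4035191
5. interest=⌊4035191·14/10000⌋=5649; principal=111866-5649=106217; balance=4035191-106217=3928974
6. interest=⌊3928974·14/10000⌋=5500; principal=111866-5500=106366; balance=3928974-106366=3822608
7. interest=⌊3822608·14/10000⌋=5351; principal=111866-5351=106515; balance=3822608-106515=3716093
8. interest=⌊3716093·14/10000⌋=5202; principal=111866-5202=106664; balance=3716093-106664=3609429
9. interest=⌊3609429·14/10000⌋=5053; principal=111866-5053=106813; balance=3609429-106813=3502616
10. interest=⌊3502616·14/10000⌋=4903; principal=111866-4903=106963; balance=3502616-106963=3395653
11. interest=⌊3395653·14/10000⌋=4753; principal=111866-4753=107113; balance=3395653-107113=3288540
12. interest=⌊3288540·14/10000⌋=4603; principal=111866-4603=107263; balance=3288540-107263=3181277
13. interest=⌊3181277·14/10000⌋=4453; principal=111866-4453=107413; balance=3181277-107413=3073864
14. interest=⌊3073864·14/10000⌋=4303; principal=111866-4303=107563; balance=3073864-107563=2966301
15. interest=⌊2966301·14/10000⌋=4152; principal=111866-4152=107714; balance=2966301-107714=2858587
16. interest=⌊2858587·14/10000⌋=4002; principal=111866-4002=107864; balance=2858587-107864=2750723
17. interest=⌊2750723·14/10000⌋=3851; principal=111866-3851=108015; balance=2750723-108015=2642708
18. interest=⌊2642708·14/10000⌋=3699; principal=111866-3699=108167; balance=2642708-108167=2534541
19. interest=⌊2534541·14/10000⌋=3548; principal=111866-3548=108318; balance=2534541-108318=2426223
20. interest=⌊2426223·14/10000⌋=3396; principal=111866-3396=108470; balance=2426223-108470=2317753
21. interest=⌊2317753·14/10000⌋=3244; principal=111866-3244=108622; balance=2317753-108622=2209131
22. interest=⌊2209131·14/10000⌋=3092; principal=111866-3092=108774; balance=2209131-108774=2100357
23. interest=⌊2100357·14/10000⌋=2940; principal=111866-2940=108926; balance=2100357-108926=1991431
24. interest=⌊1991431·14/10000⌋=2788; principal=111866-2788=109078; balance=1991431-109078=1882353
25. interest=⌊1882353·14/10000⌋=2635; principal=111866-2635=109231; balance=1882353-109231=1773122
26. interest=⌊1773122·14/10000⌋=2482; principal=111866-2482=109384; balance=1773122-109384=1663738
27. interest=⌊1663738·14/10000⌋=2329; principal=111866-2329=109537; balance=1663738-109537=1554201
28. interest=⌊1554201·14/10000⌋=2175; principal=111866-2175=109691; balance=1554201-109691=1444510
29. interest=⌊1444510·14/10000⌋=2022; principal=111866-2022=109844; balance=1444510-109844=1334666
30. interest=⌊1334666·14/10000⌋=1868; principal=111866-1868=109998; balance=1334666-109998=1224668
31. interest=⌊1224668·14/10000⌋=1714; principal=111866-1714=110152; balance=1224668-110152=1114516
32. interest=⌊1114516·14/10000⌋=1560; principal=111866-1560=110306; balance=1114516-110306=1004210
33. interest=⌊1004210·14/10000⌋=1405; principal=111866-1405=110461; balance=1004210-110461=893749
34. interest=⌊893749·14/10000⌋=1251; principal=111866-1251=110615; balance=893749-110615=783134
35. interest=⌊783134·14/10000⌋=1096; principal=111866-1096=110770; balance=783134-110770=672364
36. interest=⌊672364·14/10000⌋=941; principal=111866-941=110925; balance=672364-110925=561439
37. interest=⌊561439·14/10000⌋=786; principal=111866-786=111080; balance=561439-111080=450359
38. interest=⌊450359·14/10000⌋=630; principal=111866-630=111236; balance=450359-111236=339123
39. interest=⌊339123·14/10000⌋=474; principal=111866-474=111392; balance=339123-111392=227731
40. interest=⌊227731·14/10000⌋=318; principal=111866-318=111548; balance=227731-111548=116183
41. interest=⌊116183·14/10000⌋=162; principal=111866-162=111704; balance=116183-111704=4479
42. interest=⌊4479·14/10000⌋=6; principal=min(111866-6,4479)=4479; balance=4479-4479=0

1 6242 105624 4352952
2 6094 105772 4247180
3 5946 105920 4141260
4 5797 106069 4035191
5 5649 106217 3928974
6 5500 106366 3822608
7 5351 106515 3716093
8 5202 106664 3609429
9 5053 106813 3502616
10 4903 106963 3395653
11 4753 107113 3288540
12 4603 107263 3181277
13 4453 107413 3073864
14 4303 107563 2966301
15 4152 107714 2858587
16 4002 107864 2750723
17 3851 108015 2642708
18 3699 108167 2534541
19 3548 108318 2426223
20 3396 108470 2317753
21 3244 108622 2209131
22 3092 108774 2100357
23 2940 108926 1991431
24 2788 109078 1882353
25 2635 109231 1773122
26 2482 109384 1663738
27 2329 109537 1554201
28 2175 109691 1444510
29 2022 109844 1334666
30 1868 109998 1224668
31 1714 110152 1114516
32 1560 110306 1004210
33 1405 110461 893749
34 1251 110615 783134
35 1096 110770 672364
36 941 110925 561439
37 786 111080 450359
38 630 111236 339123
39 474 111392 227731
40 318 111548 116183
41 162 111704 4479
42 6 4479 0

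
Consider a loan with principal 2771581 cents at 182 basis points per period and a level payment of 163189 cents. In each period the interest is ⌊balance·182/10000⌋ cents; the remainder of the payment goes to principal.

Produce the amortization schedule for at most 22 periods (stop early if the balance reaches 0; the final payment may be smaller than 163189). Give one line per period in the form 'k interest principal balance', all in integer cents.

1. interest=⌊2771581·182/10000⌋=50442; principal=163189-50442=112747; balance=2771581-112747=2658834
2. interest=⌊2658834·182/10000⌋=48390; principal=163189-48390=114799; balance=2658834-114799=2544035
3. interest=⌊2544035·182/10000⌋=46301; principal=163189-46301=116888; balance=2544035-116888=2427147
4. interest=⌊2427147·182/10000⌋=44174; principal=163189-44174=119015; balance=2427147-119015=2308132
5. interest=⌊2308132·182/10000⌋=42008; principal=163189-42008=121181; balance=2308132-121181=2186951
6. interest=⌊2186951·182/10000⌋=39802; principal=163189-39802=123387; balance=2186951-123387=2063564
7. interest=⌊2063564·182/10000⌋=37556; principal=163189-37556=125633; balance=2063564-125633=1937931
8. interest=⌊1937931·182/10000⌋=35270; principal=163189-35270=127919; balance=1937931-127919=1810012
9. interest=⌊1810012·182/10000⌋=32942; principal=163189-32942=130247; balance=1810012-130247=1679765
10. interest=⌊1679765·182/10000⌋=30571; principal=163189-30571=132618; balance=1679765-132618=1547147
11. interest=⌊1547147·182/10000⌋=28158; principal=163189-28158=135031; balance=1547147-135031=1412116
12. interest=⌊1412116·182/10000⌋=25700; principal=163189-25700=137489; balance=1412116-137489=1274627
13. interest=⌊1274627·182/10000⌋=23198; principal=163189-23198=139991; balance=1274627-139991=1134636
14. interest=⌊1134636·182/10000⌋=20650; principal=163189-20650=142539; balance=1134636-142539=992097
15. interest=⌊992097·182/10000⌋=18056; principal=163189-18056=145133; balance=992097-145133=846964
16. interest=⌊846964·182/10000⌋=15414; principal=163189-15414=147775; balance=846964-147775=699189
17. interest=⌊699189·182/10000⌋=12725; principal=163189-12725=150464; balance=699189-150464=548725
18. interest=⌊548725·182/10000⌋=9986; principal=163189-9986=153203; balance=548725-153203=395522
19. interest=⌊395522·182/10000⌋=7198; principal=163189-7198=155991; balance=395522-155991=239531
20. interest=⌊239531·182/10000⌋=4359; principal=163189-4359=158830; balance=239531-158830=80701
21. interest=⌊80701·182/10000⌋=1468; principal=min(163189-1468,80701)=80701; balance=80701-80701=0

1 50442 112747 2658834
2 48390 114799 2544035
3 46301 116888 2427147
4 44174 119015 2308132
5 42008 121181 2186951
6 39802 123387 2063564
7 37556 125633 1937931
8 35270 127919 1810012
9 32942 130247 1679765
10 30571 132618 1547147
11 28158 135031 1412116
12 25700 137489 1274627
13 23198 139991 1134636
14 20650 142539 992097
15 18056 145133 846964
16 15414 147775 699189
17 12725 150464 548725
18 9986 153203 395522
19 7198 155991 239531
20 4359 158830 80701
21 1468 80701 0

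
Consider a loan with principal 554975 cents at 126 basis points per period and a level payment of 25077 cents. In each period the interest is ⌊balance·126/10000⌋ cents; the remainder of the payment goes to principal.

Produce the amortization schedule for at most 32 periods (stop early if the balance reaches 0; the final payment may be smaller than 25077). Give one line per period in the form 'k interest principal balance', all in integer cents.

1 6992 18085 536890
2 6764 18313 518577
3 6534 18543 500034
4 6300 18777 481257
5 6063 19014 462243
6 5824 19253 442990
7 5581 19496 423494
8 5336 19741 403753
9 5087 19990 383763
10 4835 20242 363521
11 4580 20497 343024
12 4322 20755 322269
13 4060 21017 301252
14 3795 21282 279970
15 3527 21550 258420
16 3256 21821 236599
17 2981 22096 214503
18 2702 22375 192128
19 2420 22657 169471
20 2135 22942 146529
21 1846 23231 123298
22 1553 23524 99774
23 1257 23820 75954
24 957 24120 51834
25 653 24424 27410
26 345 24732 2678
27 33 2678 0

1. interest=⌊554975·126/10000⌋=6992; principal=25077-6992=18085; balance=554975-18085=536890
2. interest=⌊536890·126/10000⌋=6764; principal=25077-6764=18313; balance=536890-18313=518577
3. interest=⌊518577·126/10000⌋=6534; principal=25077-6534=18543; balance=518577-18543=500034
4. interest=⌊500034·126/10000⌋=6300; principal=25077-6300=18777; balance=500034-18777=481257
5. interest=⌊481257·126/10000⌋=6063; principal=25077-6063=19014; balance=481257-19014=462243
6. interest=⌊462243·126/10000⌋=5824; principal=25077-5824=19253; balance=462243-19253=442990
7. interest=⌊442990·126/10000⌋=5581; principal=25077-5581=19496; balance=442990-19496=423494
8. interest=⌊423494·126/10000⌋=5336; principal=25077-5336=19741; balance=423494-19741=403753
9. interest=⌊403753·126/10000⌋=5087; principal=25077-5087=19990; balance=403753-19990=383763
10. interest=⌊383763·126/10000⌋=4835; principal=25077-4835=20242; balance=383763-20242=363521
11. interest=⌊363521·126/10000⌋=4580; principal=25077-4580=20497; balance=363521-20497=343024
12. interest=⌊343024·126/10000⌋=4322; principal=25077-4322=20755; balance=343024-20755=322269
13. interest=⌊322269·126/10000⌋=4060; principal=25077-4060=21017; balance=322269-21017=301252
14. interest=⌊301252·126/10000⌋=3795; principal=25077-3795=21282; balance=301252-21282=279970
15. interest=⌊279970·126/10000⌋=3527; principal=25077-3527=21550; balance=279970-21550=258420
16. interest=⌊258420·126/10000⌋=3256; principal=25077-3256=21821; balance=258420-21821=236599
17. interest=⌊236599·126/10000⌋=2981; principal=25077-2981=22096; balance=236599-22096=214503
18. interest=⌊214503·126/10000⌋=2702; principal=25077-2702=22375; balance=214503-22375=192128
19. interest=⌊192128·126/10000⌋=2420; principal=25077-2420=22657; balance=192128-22657=169471
20. interest=⌊169471·126/10000⌋=2135; principal=25077-2135=22942; balance=169471-22942=146529
21. interest=⌊146529·126/10000⌋=1846; principal=25077-1846=23231; balance=146529-23231=123298
22. interest=⌊123298·126/10000⌋=1553; principal=25077-1553=23524; balance=123298-23524=99774
23. interest=⌊99774·126/10000⌋=1257; principal=25077-1257=23820; balance=99774-23820=75954
24. interest=⌊75954·126/10000⌋=957; principal=25077-957=24120; balance=75954-24120=51834
25. interest=⌊51834·126/10000⌋=653; principal=25077-653=24424; balance=51834-24424=27410
26. interest=⌊27410·126/10000⌋=345; principal=25077-345=24732; balance=27410-24732=2678
27. interest=⌊2678·126/10000⌋=33; principal=min(25077-33,2678)=2678; balance=2678-2678=0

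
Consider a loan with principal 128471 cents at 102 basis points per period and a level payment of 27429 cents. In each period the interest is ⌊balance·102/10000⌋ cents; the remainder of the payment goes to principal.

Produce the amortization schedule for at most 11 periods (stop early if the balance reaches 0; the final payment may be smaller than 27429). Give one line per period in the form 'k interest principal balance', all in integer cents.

1. interest=⌊128471·102/10000⌋=1310; principal=27429-1310=26119; balance=128471-26119=102352
2. interest=⌊102352·102/10000⌋=1043; principal=27429-1043=26386; balance=102352-26386=75966
3. interest=⌊75966·102/10000⌋=774; principal=27429-774=26655; balance=75966-26655=49311
4. interest=⌊49311·102/10000⌋=502; principal=27429-502=26927; balance=49311-26927=22384
5. interest=⌊22384·102/10000⌋=228; principal=min(27429-228,22384)=22384; balance=22384-22384=0

1 1310 26119 102352
2 1043 26386 75966
3 774 26655 49311
4 502 26927 22384
5 228 22384 0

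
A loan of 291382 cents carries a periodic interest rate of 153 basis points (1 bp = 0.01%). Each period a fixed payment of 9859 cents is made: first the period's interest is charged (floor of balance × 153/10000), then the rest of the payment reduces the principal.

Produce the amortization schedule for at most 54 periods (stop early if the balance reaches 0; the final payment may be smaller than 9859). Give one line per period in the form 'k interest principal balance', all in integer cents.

1 4458 5401 285981
2 4375 5484 280497
3 4291 5568 274929
4 4206 5653 269276
5 4119 5740 263536
6 4032 5827 257709
7 3942 5917 251792
8 3852 6007 245785
9 3760 6099 239686
10 3667 6192 233494
11 3572 6287 227207
12 3476 6383 220824
13 3378 6481 214343
14 3279 6580 207763
15 3178 6681 201082
16 3076 6783 194299
17 2972 6887 187412
18 2867 6992 180420
19 2760 7099 173321
20 2651 7208 166113
21 2541 7318 158795
22 2429 7430 151365
23 2315 7544 143821
24 2200 7659 136162
25 2083 7776 128386
26 1964 7895 120491
27 1843 8016 112475
28 1720 8139 104336
29 1596 8263 96073
30 1469 8390 87683
31 1341 8518 79165
32 1211 8648 70517
33 1078 8781 61736
34 944 8915 52821
35 808 9051 43770
36 669 9190 34580
37 529 9330 25250
38 386 9473 15777
39 241 9618 6159
40 94 6159 0

1. interest=⌊291382·153/10000⌋=4458; principal=9859-4458=5401; balance=291382-5401=285981
2. interest=⌊285981·153/10000⌋=4375; principal=9859-4375=5484; balance=285981-5484=280497
3. interest=⌊280497·153/10000⌋=4291; principal=9859-4291=5568; balance=280497-5568=274929
4. interest=⌊274929·153/10000⌋=4206; principal=9859-4206=5653; balance=274929-5653=269276
5. interest=⌊269276·153/10000⌋=4119; principal=9859-4119=5740; balance=269276-5740=263536
6. interest=⌊263536·153/10000⌋=4032; principal=9859-4032=5827; balance=263536-5827=257709
7. interest=⌊257709·153/10000⌋=3942; principal=9859-3942=5917; balance=257709-5917=251792
8. interest=⌊251792·153/10000⌋=3852; principal=9859-3852=6007; balance=251792-6007=245785
9. interest=⌊245785·153/10000⌋=3760; principal=9859-3760=6099; balance=245785-6099=239686
10. interest=⌊239686·153/10000⌋=3667; principal=9859-3667=6192; balance=239686-6192=233494
11. interest=⌊233494·153/10000⌋=3572; principal=9859-3572=6287; balance=233494-6287=227207
12. interest=⌊227207·153/10000⌋=3476; principal=9859-3476=6383; balance=227207-6383=220824
13. interest=⌊220824·153/10000⌋=3378; principal=9859-3378=6481; balance=220824-6481=214343
14. interest=⌊214343·153/10000⌋=3279; principal=9859-3279=6580; balance=214343-6580=207763
15. interest=⌊207763·153/10000⌋=3178; principal=9859-3178=6681; balance=207763-6681=201082
16. interest=⌊201082·153/10000⌋=3076; principal=9859-3076=6783; balance=201082-6783=194299
17. interest=⌊194299·153/10000⌋=2972; principal=9859-2972=6887; balance=194299-6887=187412
18. interest=⌊187412·153/10000⌋=2867; principal=9859-2867=6992; balance=187412-6992=180420
19. interest=⌊180420·153/10000⌋=2760; principal=9859-2760=7099; balance=180420-7099=173321
20. interest=⌊173321·153/10000⌋=2651; principal=9859-2651=7208; balance=173321-7208=166113
21. interest=⌊166113·153/10000⌋=2541; principal=9859-2541=7318; balance=166113-7318=158795
22. interest=⌊158795·153/10000⌋=2429; principal=9859-2429=7430; balance=158795-7430=151365
23. interest=⌊151365·153/10000⌋=2315; principal=9859-2315=7544; balance=151365-7544=143821
24. interest=⌊143821·153/10000⌋=2200; principal=9859-2200=7659; balance=143821-7659=136162
25. interest=⌊136162·153/10000⌋=2083; principal=9859-2083=7776; balance=136162-7776=128386
26. interest=⌊128386·153/10000⌋=1964; principal=9859-1964=7895; balance=128386-7895=120491
27. interest=⌊120491·153/10000⌋=1843; principal=9859-1843=8016; balance=120491-8016=112475
28. interest=⌊112475·153/10000⌋=1720; principal=9859-1720=8139; balance=112475-8139=104336
29. interest=⌊104336·153/10000⌋=1596; principal=9859-1596=8263; balance=104336-8263=96073
30. interest=⌊96073·153/10000⌋=1469; principal=9859-1469=8390; balance=96073-8390=87683
31. interest=⌊87683·153/10000⌋=1341; principal=9859-1341=8518; balance=87683-8518=79165
32. interest=⌊79165·153/10000⌋=1211; principal=9859-1211=8648; balance=79165-8648=70517
33. interest=⌊70517·153/10000⌋=1078; principal=9859-1078=8781; balance=70517-8781=61736
34. interest=⌊61736·153/10000⌋=944; principal=9859-944=8915; balance=61736-8915=52821
35. interest=⌊52821·153/10000⌋=808; principal=9859-808=9051; balance=52821-9051=43770
36. interest=⌊43770·153/10000⌋=669; principal=9859-669=9190; balance=43770-9190=34580
37. interest=⌊34580·153/10000⌋=529; principal=9859-529=9330; balance=34580-9330=25250
38. interest=⌊25250·153/10000⌋=386; principal=9859-386=9473; balance=25250-9473=15777
39. interest=⌊15777·153/10000⌋=241; principal=9859-241=9618; balance=15777-9618=6159
40. interest=⌊6159·153/10000⌋=94; principal=min(9859-94,6159)=6159; balance=6159-6159=0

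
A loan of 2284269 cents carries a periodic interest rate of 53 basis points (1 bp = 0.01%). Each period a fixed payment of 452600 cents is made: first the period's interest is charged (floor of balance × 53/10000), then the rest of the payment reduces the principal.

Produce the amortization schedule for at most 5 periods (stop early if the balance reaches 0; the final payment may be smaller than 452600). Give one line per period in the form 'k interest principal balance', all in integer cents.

1 12106 440494 1843775
2 9772 442828 1400947
3 7425 445175 955772
4 5065 447535 508237
5 2693 449907 58330

1. interest=⌊2284269·53/10000⌋=12106; principal=452600-12106=440494; balance=2284269-440494=1843775
2. interest=⌊1843775·53/10000⌋=9772; principal=452600-9772=442828; balance=1843775-442828=1400947
3. interest=⌊1400947·53/10000⌋=7425; principal=452600-7425=445175; balance=1400947-445175=955772
4. interest=⌊955772·53/10000⌋=5065; principal=452600-5065=447535; balance=955772-447535=508237
5. interest=⌊508237·53/10000⌋=2693; principal=452600-2693=449907; balance=508237-449907=58330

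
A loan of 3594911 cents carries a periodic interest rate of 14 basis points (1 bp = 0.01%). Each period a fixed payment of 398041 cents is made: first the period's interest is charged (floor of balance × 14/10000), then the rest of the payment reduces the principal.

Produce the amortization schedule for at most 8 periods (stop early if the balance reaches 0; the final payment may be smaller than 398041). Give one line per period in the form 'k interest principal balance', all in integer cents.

1. interest=⌊3594911·14/10000⌋=5032; principal=398041-5032=393009; balance=3594911-393009=3201902
2. interest=⌊3201902·14/10000⌋=4482; principal=398041-4482=393559; balance=3201902-393559=2808343
3. interest=⌊2808343·14/10000⌋=3931; principal=398041-3931=394110; balance=2808343-394110=2414233
4. interest=⌊2414233·14/10000⌋=3379; principal=398041-3379=394662; balance=2414233-394662=2019571
5. interest=⌊2019571·14/10000⌋=2827; principal=398041-2827=395214; balance=2019571-395214=1624357
6. interest=⌊1624357·14/10000⌋=2274; principal=398041-2274=395767; balance=1624357-395767=1228590
7. interest=⌊1228590·14/10000⌋=1720; principal=398041-1720=396321; balance=1228590-396321=832269
8. interest=⌊832269·14/10000⌋=1165; principal=398041-1165=396876; balance=832269-396876=435393

1 5032 393009 3201902
2 4482 393559 2808343
3 3931 394110 2414233
4 3379 394662 2019571
5 2827 395214 1624357
6 2274 395767 1228590
7 1720 396321 832269
8 1165 396876 435393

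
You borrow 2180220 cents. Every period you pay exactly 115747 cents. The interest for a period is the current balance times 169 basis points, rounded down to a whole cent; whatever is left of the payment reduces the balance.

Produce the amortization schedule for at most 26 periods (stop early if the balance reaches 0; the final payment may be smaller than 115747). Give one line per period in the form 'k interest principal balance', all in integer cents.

1 36845 78902 2101318
2 35512 80235 2021083
3 34156 81591 1939492
4 32777 82970 1856522
5 31375 84372 1772150
6 29949 85798 1686352
7 28499 87248 1599104
8 27024 88723 1510381
9 25525 90222 1420159
10 24000 91747 1328412
11 22450 93297 1235115
12 20873 94874 1140241
13 19270 96477 1043764
14 17639 98108 945656
15 15981 99766 845890
16 14295 101452 744438
17 12581 103166 641272
18 10837 104910 536362
19 9064 106683 429679
20 7261 108486 321193
21 5428 110319 210874
22 3563 112184 98690
23 1667 98690 0

1. interest=⌊2180220·169/10000⌋=36845; principal=115747-36845=78902; balance=2180220-78902=2101318
2. interest=⌊2101318·169/10000⌋=35512; principal=115747-35512=80235; balance=2101318-80235=2021083
3. interest=⌊2021083·169/10000⌋=34156; principal=115747-34156=81591; balance=2021083-81591=1939492
4. interest=⌊1939492·169/10000⌋=32777; principal=115747-32777=82970; balance=1939492-82970=1856522
5. interest=⌊1856522·169/10000⌋=31375; principal=115747-31375=84372; balance=1856522-84372=1772150
6. interest=⌊1772150·169/10000⌋=29949; principal=115747-29949=85798; balance=1772150-85798=1686352
7. interest=⌊1686352·169/10000⌋=28499; principal=115747-28499=87248; balance=1686352-87248=1599104
8. interest=⌊1599104·169/10000⌋=27024; principal=115747-27024=88723; balance=1599104-88723=1510381
9. interest=⌊1510381·169/10000⌋=25525; principal=115747-25525=90222; balance=1510381-90222=1420159
10. interest=⌊1420159·169/10000⌋=24000; principal=115747-24000=91747; balance=1420159-91747=1328412
11. interest=⌊1328412·169/10000⌋=22450; principal=115747-22450=93297; balance=1328412-93297=1235115
12. interest=⌊1235115·169/10000⌋=20873; principal=115747-20873=94874; balance=1235115-94874=1140241
13. interest=⌊1140241·169/10000⌋=19270; principal=115747-19270=96477; balance=1140241-96477=1043764
14. interest=⌊1043764·169/10000⌋=17639; principal=115747-17639=98108; balance=1043764-98108=945656
15. interest=⌊945656·169/10000⌋=15981; principal=115747-15981=99766; balance=945656-99766=845890
16. interest=⌊845890·169/10000⌋=14295; principal=115747-14295=101452; balance=845890-101452=744438
17. interest=⌊744438·169/10000⌋=12581; principal=115747-12581=103166; balance=744438-103166=641272
18. interest=⌊641272·169/10000⌋=10837; principal=115747-10837=104910; balance=641272-104910=536362
19. interest=⌊536362·169/10000⌋=9064; principal=115747-9064=106683; balance=536362-106683=429679
20. interest=⌊429679·169/10000⌋=7261; principal=115747-7261=108486; balance=429679-108486=321193
21. interest=⌊321193·169/10000⌋=5428; principal=115747-5428=110319; balance=321193-110319=210874
22. interest=⌊210874·169/10000⌋=3563; principal=115747-3563=112184; balance=210874-112184=98690
23. interest=⌊98690·169/10000⌋=1667; principal=min(115747-1667,98690)=98690; balance=98690-98690=0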